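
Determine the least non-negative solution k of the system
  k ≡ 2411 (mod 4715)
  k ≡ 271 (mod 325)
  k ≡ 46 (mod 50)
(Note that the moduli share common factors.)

563496

gcd(4715, 325) = 5 and 5 | (271 − 2411), so the pair is consistent; merging gives k ≡ 257021 (mod 306475), where 306475 = lcm(4715, 325).
gcd(306475, 50) = 25 and 25 | (46 − 257021), so the pair is consistent; merging gives k ≡ 563496 (mod 612950), where 612950 = lcm(306475, 50).
The solution is unique modulo lcm(4715, 325, 50) = 612950.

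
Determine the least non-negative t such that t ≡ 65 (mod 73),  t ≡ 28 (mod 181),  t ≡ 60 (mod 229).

Combine the congruences pairwise.
From t ≡ 65 (mod 73) write t = 65 + 73s. Substituting into t ≡ 28 (mod 181) gives 73s ≡ 144 (mod 181), and since 73⁻¹ ≡ 62 (mod 181), s ≡ 59. Hence t ≡ 65 + 73·59 = 4372 (mod 13213).
From t ≡ 4372 (mod 13213) write t = 4372 + 13213s. Substituting into t ≡ 60 (mod 229) gives 13213s ≡ 39 (mod 229), and since 160⁻¹ ≡ 73 (mod 229), s ≡ 99. Hence t ≡ 4372 + 13213·99 = 1312459 (mod 3025777).

1312459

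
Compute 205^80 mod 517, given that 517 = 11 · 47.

100

Mod 11: 205 ≡ 7; since 10 | 80, by Fermat 7^80 ≡ 1 (mod 11).
Mod 47: 205 ≡ 17; by Fermat, exponent reduces to 80 mod 46 = 34; 17^34 ≡ 6 (mod 47).
Combine by CRT: x ≡ 1 (mod 11), x ≡ 6 (mod 47) ⇒ x ≡ 100 (mod 517).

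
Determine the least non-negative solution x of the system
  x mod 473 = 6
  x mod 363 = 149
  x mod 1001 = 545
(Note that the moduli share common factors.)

748292

gcd(473, 363) = 11 and 11 | (149 − 6), so the pair is consistent; merging gives x ≡ 14669 (mod 15609), where 15609 = lcm(473, 363).
gcd(15609, 1001) = 11 and 11 | (545 − 14669), so the pair is consistent; merging gives x ≡ 748292 (mod 1420419), where 1420419 = lcm(15609, 1001).
The solution is unique modulo lcm(473, 363, 1001) = 1420419.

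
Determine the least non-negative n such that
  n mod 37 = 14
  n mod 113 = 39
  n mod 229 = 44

34165

The moduli are pairwise coprime; M = 37·113·229 = 957449.
M/37 = 25877; 25877 ≡ 14 (mod 37); 14·8 ≡ 1, so inverse 8.
M/113 = 8473; 8473 ≡ 111 (mod 113); 111·56 ≡ 1, so inverse 56.
M/229 = 4181; 4181 ≡ 59 (mod 229); 59·66 ≡ 1, so inverse 66.
n ≡ 14·25877·8 + 39·8473·56 + 44·4181·66 = 33544880.
33544880 mod 957449 = 34165.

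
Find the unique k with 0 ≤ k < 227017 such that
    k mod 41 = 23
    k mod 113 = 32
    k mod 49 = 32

88624

The moduli are pairwise coprime; N = 41·113·49 = 227017.
N/41 = 5537; 5537 ≡ 2 (mod 41); 2·21 ≡ 1, so inverse 21.
N/113 = 2009; 2009 ≡ 88 (mod 113); 88·9 ≡ 1, so inverse 9.
N/49 = 4633; 4633 ≡ 27 (mod 49); 27·20 ≡ 1, so inverse 20.
k ≡ 23·5537·21 + 32·2009·9 + 32·4633·20 = 6218083.
6218083 mod 227017 = 88624.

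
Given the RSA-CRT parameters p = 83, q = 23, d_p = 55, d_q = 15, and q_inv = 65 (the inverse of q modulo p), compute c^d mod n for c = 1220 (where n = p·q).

1381

m₁ = c^(d_p) mod p: c ≡ 58 (mod 83), and 58^55 mod 83 = 53.
m₂ = c^(d_q) mod q: c ≡ 1 (mod 23), and 1^15 mod 23 = 1.
h = q_inv·(m₁ − m₂) mod p = 65·(53 − 1) mod 83 = 60.
m = m₂ + h·q = 1 + 60·23 = 1381.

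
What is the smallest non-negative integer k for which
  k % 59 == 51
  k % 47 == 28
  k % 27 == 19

33445

From k ≡ 51 (mod 59) write k = 51 + 59t. Substituting into k ≡ 28 (mod 47) gives 59t ≡ 24 (mod 47), and since 12⁻¹ ≡ 4 (mod 47), t ≡ 2. Hence k ≡ 51 + 59·2 = 169 (mod 2773).
From k ≡ 169 (mod 2773) write k = 169 + 2773t. Substituting into k ≡ 19 (mod 27) gives 2773t ≡ 12 (mod 27), and since 19⁻¹ ≡ 10 (mod 27), t ≡ 12. Hence k ≡ 169 + 2773·12 = 33445 (mod 74871).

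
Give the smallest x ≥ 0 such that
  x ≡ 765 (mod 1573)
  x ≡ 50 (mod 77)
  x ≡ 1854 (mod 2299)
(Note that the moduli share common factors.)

gcd(1573, 77) = 11 and 11 | (50 − 765), so the pair is consistent; merging gives x ≡ 7057 (mod 11011), where 11011 = lcm(1573, 77).
gcd(11011, 2299) = 121 and 121 | (1854 − 7057), so the pair is consistent; merging gives x ≡ 73123 (mod 209209), where 209209 = lcm(11011, 2299).
The solution is unique modulo lcm(1573, 77, 2299) = 209209.

73123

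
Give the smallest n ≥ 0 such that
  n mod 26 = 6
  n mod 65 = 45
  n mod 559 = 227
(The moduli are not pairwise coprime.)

Combine the congruences pairwise.
gcd(26, 65) = 13 and 13 | (45 − 6), so the pair is consistent; merging gives n ≡ 110 (mod 130), where 130 = lcm(26, 65).
gcd(130, 559) = 13 and 13 | (227 − 110), so the pair is consistent; merging gives n ≡ 4140 (mod 5590), where 5590 = lcm(130, 559).
The solution is unique modulo lcm(26, 65, 559) = 5590.

4140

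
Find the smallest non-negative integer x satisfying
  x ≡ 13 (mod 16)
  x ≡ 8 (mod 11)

173

From x ≡ 13 (mod 16) write x = 13 + 16t. Substituting into x ≡ 8 (mod 11) gives 16t ≡ 6 (mod 11), and since 5⁻¹ ≡ 9 (mod 11), t ≡ 10. Hence x ≡ 13 + 16·10 = 173 (mod 176).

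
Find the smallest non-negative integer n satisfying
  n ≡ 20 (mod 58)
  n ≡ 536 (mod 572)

12548

Combine the congruences pairwise.
gcd(58, 572) = 2 and 2 | (536 − 20), so the pair is consistent; merging gives n ≡ 12548 (mod 16588), where 16588 = lcm(58, 572).
The solution is unique modulo lcm(58, 572) = 16588.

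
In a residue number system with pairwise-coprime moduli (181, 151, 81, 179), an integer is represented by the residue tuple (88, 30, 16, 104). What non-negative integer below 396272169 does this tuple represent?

The moduli are pairwise coprime; N = 181·151·81·179 = 396272169.
N/181 = 2189349; 2189349 ≡ 154 (mod 181); 154·67 ≡ 1, so inverse 67.
N/151 = 2624319; 2624319 ≡ 90 (mod 151); 90·99 ≡ 1, so inverse 99.
N/81 = 4892249; 4892249 ≡ 11 (mod 81); 11·59 ≡ 1, so inverse 59.
N/179 = 2213811; 2213811 ≡ 118 (mod 179); 118·44 ≡ 1, so inverse 44.
x ≡ 88·2189349·67 + 30·2624319·99 + 16·4892249·59 + 104·2213811·44 = 35451311326.
35451311326 mod 396272169 = 183088285.

183088285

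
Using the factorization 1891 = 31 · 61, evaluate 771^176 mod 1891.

469

Mod 31: 771 ≡ 27; by Fermat, exponent reduces to 176 mod 30 = 26; 27^26 ≡ 4 (mod 31).
Mod 61: 771 ≡ 39; by Fermat, exponent reduces to 176 mod 60 = 56; 39^56 ≡ 42 (mod 61).
Combine by CRT: x ≡ 4 (mod 31), x ≡ 42 (mod 61) ⇒ x ≡ 469 (mod 1891).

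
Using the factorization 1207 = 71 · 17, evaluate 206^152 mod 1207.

Mod 71: 206 ≡ 64; by Fermat, exponent reduces to 152 mod 70 = 12; 64^12 ≡ 4 (mod 71).
Mod 17: 206 ≡ 2; by Fermat, exponent reduces to 152 mod 16 = 8; 2^8 ≡ 1 (mod 17).
Combine by CRT: x ≡ 4 (mod 71), x ≡ 1 (mod 17) ⇒ x ≡ 1140 (mod 1207).

1140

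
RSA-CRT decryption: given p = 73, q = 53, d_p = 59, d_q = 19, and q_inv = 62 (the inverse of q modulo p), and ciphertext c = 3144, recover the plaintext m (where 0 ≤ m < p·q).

1546

m₁ = c^(d_p) mod p: c ≡ 5 (mod 73), and 5^59 mod 73 = 13.
m₂ = c^(d_q) mod q: c ≡ 17 (mod 53), and 17^19 mod 53 = 9.
h = q_inv·(m₁ − m₂) mod p = 62·(13 − 9) mod 73 = 29.
m = m₂ + h·q = 9 + 29·53 = 1546.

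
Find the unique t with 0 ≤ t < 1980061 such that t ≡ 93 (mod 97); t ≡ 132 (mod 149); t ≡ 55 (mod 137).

The moduli are pairwise coprime; N = 97·149·137 = 1980061.
N/97 = 20413; 20413 ≡ 43 (mod 97); 43·88 ≡ 1, so inverse 88.
N/149 = 13289; 13289 ≡ 28 (mod 149); 28·16 ≡ 1, so inverse 16.
N/137 = 14453; 14453 ≡ 68 (mod 137); 68·135 ≡ 1, so inverse 135.
t ≡ 93·20413·88 + 132·13289·16 + 55·14453·135 = 302439885.
302439885 mod 1980061 = 1470613.

1470613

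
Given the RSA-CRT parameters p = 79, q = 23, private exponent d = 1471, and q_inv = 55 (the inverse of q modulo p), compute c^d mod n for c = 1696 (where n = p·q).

350

d_p = d mod (p−1) = 1471 mod 78 = 67; d_q = d mod (q−1) = 19.
m₁ = c^(d_p) mod p: c ≡ 37 (mod 79), and 37^67 mod 79 = 34.
m₂ = c^(d_q) mod q: c ≡ 17 (mod 23), and 17^19 mod 23 = 5.
h = q_inv·(m₁ − m₂) mod p = 55·(34 − 5) mod 79 = 15.
m = m₂ + h·q = 5 + 15·23 = 350.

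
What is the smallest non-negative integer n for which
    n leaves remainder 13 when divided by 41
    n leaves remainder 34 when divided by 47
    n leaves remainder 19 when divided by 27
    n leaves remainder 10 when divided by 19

374671

The moduli are pairwise coprime; M = 41·47·27·19 = 988551.
M/41 = 24111; 24111 ≡ 3 (mod 41); 3·14 ≡ 1, so inverse 14.
M/47 = 21033; 21033 ≡ 24 (mod 47); 24·2 ≡ 1, so inverse 2.
M/27 = 36613; 36613 ≡ 1 (mod 27), inverse 1.
M/19 = 52029; 52029 ≡ 7 (mod 19); 7·11 ≡ 1, so inverse 11.
n ≡ 13·24111·14 + 34·21033·2 + 19·36613·1 + 10·52029·11 = 12237283.
12237283 mod 988551 = 374671.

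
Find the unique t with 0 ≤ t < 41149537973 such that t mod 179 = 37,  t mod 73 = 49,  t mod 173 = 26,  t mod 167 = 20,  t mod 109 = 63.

19509803243

From t ≡ 37 (mod 179) write t = 37 + 179s. Substituting into t ≡ 49 (mod 73) gives 179s ≡ 12 (mod 73), and since 33⁻¹ ≡ 31 (mod 73), s ≡ 7. Hence t ≡ 37 + 179·7 = 1290 (mod 13067).
From t ≡ 1290 (mod 13067) write t = 1290 + 13067s. Substituting into t ≡ 26 (mod 173) gives 13067s ≡ 120 (mod 173), and since 92⁻¹ ≡ 126 (mod 173), s ≡ 69. Hence t ≡ 1290 + 13067·69 = 902913 (mod 2260591).
From t ≡ 902913 (mod 2260591) write t = 902913 + 2260591s. Substituting into t ≡ 20 (mod 167) gives 2260591s ≡ 76 (mod 167), and since 79⁻¹ ≡ 74 (mod 167), s ≡ 113. Hence t ≡ 902913 + 2260591·113 = 256349696 (mod 377518697).
From t ≡ 256349696 (mod 377518697) write t = 256349696 + 377518697s. Substituting into t ≡ 63 (mod 109) gives 377518697s ≡ 55 (mod 109), and since 31⁻¹ ≡ 102 (mod 109), s ≡ 51. Hence t ≡ 256349696 + 377518697·51 = 19509803243 (mod 41149537973).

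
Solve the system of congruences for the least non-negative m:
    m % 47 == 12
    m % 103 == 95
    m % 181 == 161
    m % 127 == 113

7721078

The moduli are pairwise coprime; N = 47·103·181·127 = 111280067.
N/47 = 2367661; 2367661 ≡ 36 (mod 47); 36·17 ≡ 1, so inverse 17.
N/103 = 1080389; 1080389 ≡ 22 (mod 103); 22·89 ≡ 1, so inverse 89.
N/181 = 614807; 614807 ≡ 131 (mod 181); 131·76 ≡ 1, so inverse 76.
N/127 = 876221; 876221 ≡ 48 (mod 127); 48·45 ≡ 1, so inverse 45.
m ≡ 12·2367661·17 + 95·1080389·89 + 161·614807·76 + 113·876221·45 = 21596054076.
21596054076 mod 111280067 = 7721078.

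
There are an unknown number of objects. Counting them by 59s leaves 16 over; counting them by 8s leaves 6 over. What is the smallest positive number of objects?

134

From N ≡ 16 (mod 59) write N = 16 + 59t. Substituting into N ≡ 6 (mod 8) gives 59t ≡ 6 (mod 8), and since 3⁻¹ ≡ 3 (mod 8), t ≡ 2. Hence N ≡ 16 + 59·2 = 134 (mod 472).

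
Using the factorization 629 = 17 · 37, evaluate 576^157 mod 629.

Mod 17: 576 ≡ 15; by Fermat, exponent reduces to 157 mod 16 = 13; 15^13 ≡ 2 (mod 17).
Mod 37: 576 ≡ 21; by Fermat, exponent reduces to 157 mod 36 = 13; 21^13 ≡ 28 (mod 37).
Combine by CRT: x ≡ 2 (mod 17), x ≡ 28 (mod 37) ⇒ x ≡ 546 (mod 629).

546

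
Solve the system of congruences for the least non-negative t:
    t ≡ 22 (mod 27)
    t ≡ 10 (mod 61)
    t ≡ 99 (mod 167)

2938

The moduli are pairwise coprime; N = 27·61·167 = 275049.
N/27 = 10187; 10187 ≡ 8 (mod 27); 8·17 ≡ 1, so inverse 17.
N/61 = 4509; 4509 ≡ 56 (mod 61); 56·12 ≡ 1, so inverse 12.
N/167 = 1647; 1647 ≡ 144 (mod 167); 144·29 ≡ 1, so inverse 29.
t ≡ 22·10187·17 + 10·4509·12 + 99·1647·29 = 9079555.
9079555 mod 275049 = 2938.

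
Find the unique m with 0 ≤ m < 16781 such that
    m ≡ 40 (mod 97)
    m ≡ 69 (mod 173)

From m ≡ 40 (mod 97) write m = 40 + 97t. Substituting into m ≡ 69 (mod 173) gives 97t ≡ 29 (mod 173), and since 97⁻¹ ≡ 66 (mod 173), t ≡ 11. Hence m ≡ 40 + 97·11 = 1107 (mod 16781).

1107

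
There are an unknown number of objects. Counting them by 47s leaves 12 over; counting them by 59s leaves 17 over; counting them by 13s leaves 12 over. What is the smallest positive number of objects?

29340

The moduli are pairwise coprime; M = 47·59·13 = 36049.
M/47 = 767; 767 ≡ 15 (mod 47); 15·22 ≡ 1, so inverse 22.
M/59 = 611; 611 ≡ 21 (mod 59); 21·45 ≡ 1, so inverse 45.
M/13 = 2773; 2773 ≡ 4 (mod 13); 4·10 ≡ 1, so inverse 10.
N ≡ 12·767·22 + 17·611·45 + 12·2773·10 = 1002663.
1002663 mod 36049 = 29340.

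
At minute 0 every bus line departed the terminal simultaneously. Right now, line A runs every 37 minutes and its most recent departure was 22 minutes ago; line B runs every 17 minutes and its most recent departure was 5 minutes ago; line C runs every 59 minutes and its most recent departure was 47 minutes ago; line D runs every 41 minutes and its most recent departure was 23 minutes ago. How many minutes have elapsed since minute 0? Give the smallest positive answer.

From t ≡ 22 (mod 37) write t = 22 + 37s. Substituting into t ≡ 5 (mod 17) gives 37s ≡ 0 (mod 17), and since 3⁻¹ ≡ 6 (mod 17), s ≡ 0. Hence t ≡ 22 + 37·0 = 22 (mod 629).
From t ≡ 22 (mod 629) write t = 22 + 629s. Substituting into t ≡ 47 (mod 59) gives 629s ≡ 25 (mod 59), and since 39⁻¹ ≡ 56 (mod 59), s ≡ 43. Hence t ≡ 22 + 629·43 = 27069 (mod 37111).
From t ≡ 27069 (mod 37111) write t = 27069 + 37111s. Substituting into t ≡ 23 (mod 41) gives 37111s ≡ 14 (mod 41), and since 6⁻¹ ≡ 7 (mod 41), s ≡ 16. Hence t ≡ 27069 + 37111·16 = 620845 (mod 1521551).

620845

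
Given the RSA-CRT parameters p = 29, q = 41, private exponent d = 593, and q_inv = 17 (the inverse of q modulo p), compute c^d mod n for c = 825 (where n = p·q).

d_p = d mod (p−1) = 593 mod 28 = 5; d_q = d mod (q−1) = 33.
m₁ = c^(d_p) mod p: c ≡ 13 (mod 29), and 13^5 mod 29 = 6.
m₂ = c^(d_q) mod q: c ≡ 5 (mod 41), and 5^33 mod 41 = 39.
h = q_inv·(m₁ − m₂) mod p = 17·(6 − 39) mod 29 = 19.
m = m₂ + h·q = 39 + 19·41 = 818.

818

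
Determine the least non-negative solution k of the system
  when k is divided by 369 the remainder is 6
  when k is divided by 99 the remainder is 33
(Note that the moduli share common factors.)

Combine the congruences pairwise.
gcd(369, 99) = 9 and 9 | (33 − 6), so the pair is consistent; merging gives k ≡ 3696 (mod 4059), where 4059 = lcm(369, 99).
The solution is unique modulo lcm(369, 99) = 4059.

3696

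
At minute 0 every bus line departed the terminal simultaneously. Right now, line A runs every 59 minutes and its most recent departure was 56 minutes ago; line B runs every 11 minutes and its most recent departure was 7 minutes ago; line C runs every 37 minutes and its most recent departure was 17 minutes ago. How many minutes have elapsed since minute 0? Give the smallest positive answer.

The moduli are pairwise coprime; N = 59·11·37 = 24013.
N/59 = 407; 407 ≡ 53 (mod 59); 53·49 ≡ 1, so inverse 49.
N/11 = 2183; 2183 ≡ 5 (mod 11); 5·9 ≡ 1, so inverse 9.
N/37 = 649; 649 ≡ 20 (mod 37); 20·13 ≡ 1, so inverse 13.
t ≡ 56·407·49 + 7·2183·9 + 17·649·13 = 1397766.
1397766 mod 24013 = 5012.

5012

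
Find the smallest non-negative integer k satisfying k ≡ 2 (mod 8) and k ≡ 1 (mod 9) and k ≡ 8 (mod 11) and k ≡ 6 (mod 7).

2890

The moduli are pairwise coprime; N = 8·9·11·7 = 5544.
N/8 = 693; 693 ≡ 5 (mod 8); 5·5 ≡ 1, so inverse 5.
N/9 = 616; 616 ≡ 4 (mod 9); 4·7 ≡ 1, so inverse 7.
N/11 = 504; 504 ≡ 9 (mod 11); 9·5 ≡ 1, so inverse 5.
N/7 = 792; 792 ≡ 1 (mod 7), inverse 1.
k ≡ 2·693·5 + 1·616·7 + 8·504·5 + 6·792·1 = 36154.
36154 mod 5544 = 2890.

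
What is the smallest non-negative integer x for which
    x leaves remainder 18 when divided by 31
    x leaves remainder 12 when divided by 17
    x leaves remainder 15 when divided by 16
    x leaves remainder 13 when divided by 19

From x ≡ 18 (mod 31) write x = 18 + 31t. Substituting into x ≡ 12 (mod 17) gives 31t ≡ 11 (mod 17), and since 14⁻¹ ≡ 11 (mod 17), t ≡ 2. Hence x ≡ 18 + 31·2 = 80 (mod 527).
From x ≡ 80 (mod 527) write x = 80 + 527t. Substituting into x ≡ 15 (mod 16) gives 527t ≡ 15 (mod 16), and since 15⁻¹ ≡ 15 (mod 16), t ≡ 1. Hence x ≡ 80 + 527·1 = 607 (mod 8432).
From x ≡ 607 (mod 8432) write x = 607 + 8432t. Substituting into x ≡ 13 (mod 19) gives 8432t ≡ 14 (mod 19), and since 15⁻¹ ≡ 14 (mod 19), t ≡ 6. Hence x ≡ 607 + 8432·6 = 51199 (mod 160208).

51199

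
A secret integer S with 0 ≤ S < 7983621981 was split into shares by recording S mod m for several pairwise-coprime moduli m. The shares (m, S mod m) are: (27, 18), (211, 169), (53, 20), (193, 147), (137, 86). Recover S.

The moduli are pairwise coprime; N = 27·211·53·193·137 = 7983621981.
N/27 = 295689703; 295689703 ≡ 13 (mod 27); 13·25 ≡ 1, so inverse 25.
N/211 = 37837071; 37837071 ≡ 129 (mod 211); 129·18 ≡ 1, so inverse 18.
N/53 = 150634377; 150634377 ≡ 3 (mod 53); 3·18 ≡ 1, so inverse 18.
N/193 = 41365917; 41365917 ≡ 34 (mod 193); 34·176 ≡ 1, so inverse 176.
N/137 = 58274613; 58274613 ≡ 19 (mod 137); 19·101 ≡ 1, so inverse 101.
S ≡ 18·295689703·25 + 169·37837071·18 + 20·150634377·18 + 147·41365917·176 + 86·58274613·101 = 1878781405194.
1878781405194 mod 7983621981 = 2630239659.

2630239659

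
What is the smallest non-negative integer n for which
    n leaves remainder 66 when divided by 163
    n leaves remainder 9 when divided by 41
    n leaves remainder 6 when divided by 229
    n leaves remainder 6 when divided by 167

42793923

The moduli are pairwise coprime; M = 163·41·229·167 = 255577969.
M/163 = 1567963; 1567963 ≡ 66 (mod 163); 66·42 ≡ 1, so inverse 42.
M/41 = 6233609; 6233609 ≡ 10 (mod 41); 10·37 ≡ 1, so inverse 37.
M/229 = 1116061; 1116061 ≡ 144 (mod 229); 144·132 ≡ 1, so inverse 132.
M/167 = 1530407; 1530407 ≡ 19 (mod 167); 19·44 ≡ 1, so inverse 44.
n ≡ 66·1567963·42 + 9·6233609·37 + 6·1116061·132 + 6·1530407·44 = 7710132993.
7710132993 mod 255577969 = 42793923.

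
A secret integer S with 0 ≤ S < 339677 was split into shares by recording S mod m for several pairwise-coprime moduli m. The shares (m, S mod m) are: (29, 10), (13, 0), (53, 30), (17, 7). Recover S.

From S ≡ 10 (mod 29) write S = 10 + 29t. Substituting into S ≡ 0 (mod 13) gives 29t ≡ 3 (mod 13), and since 3⁻¹ ≡ 9 (mod 13), t ≡ 1. Hence S ≡ 10 + 29·1 = 39 (mod 377).
From S ≡ 39 (mod 377) write S = 39 + 377t. Substituting into S ≡ 30 (mod 53) gives 377t ≡ 44 (mod 53), and since 6⁻¹ ≡ 9 (mod 53), t ≡ 25. Hence S ≡ 39 + 377·25 = 9464 (mod 19981).
From S ≡ 9464 (mod 19981) write S = 9464 + 19981t. Substituting into S ≡ 7 (mod 17) gives 19981t ≡ 12 (mod 17), and since 6⁻¹ ≡ 3 (mod 17), t ≡ 2. Hence S ≡ 9464 + 19981·2 = 49426 (mod 339677).

49426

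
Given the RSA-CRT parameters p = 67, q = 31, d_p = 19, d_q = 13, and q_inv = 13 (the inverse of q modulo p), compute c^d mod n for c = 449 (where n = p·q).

m₁ = c^(d_p) mod p: c ≡ 47 (mod 67), and 47^19 mod 67 = 56.
m₂ = c^(d_q) mod q: c ≡ 15 (mod 31), and 15^13 mod 31 = 27.
h = q_inv·(m₁ − m₂) mod p = 13·(56 − 27) mod 67 = 42.
m = m₂ + h·q = 27 + 42·31 = 1329.

1329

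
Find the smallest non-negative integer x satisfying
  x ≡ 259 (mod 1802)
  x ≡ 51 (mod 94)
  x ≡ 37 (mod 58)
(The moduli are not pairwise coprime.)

1755407

gcd(1802, 94) = 2 and 2 | (51 − 259), so the pair is consistent; merging gives x ≡ 61527 (mod 84694), where 84694 = lcm(1802, 94).
gcd(84694, 58) = 2 and 2 | (37 − 61527), so the pair is consistent; merging gives x ≡ 1755407 (mod 2456126), where 2456126 = lcm(84694, 58).
The solution is unique modulo lcm(1802, 94, 58) = 2456126.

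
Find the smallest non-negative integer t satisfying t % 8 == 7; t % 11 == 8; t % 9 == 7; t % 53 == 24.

5695

The moduli are pairwise coprime; N = 8·11·9·53 = 41976.
N/8 = 5247; 5247 ≡ 7 (mod 8); 7·7 ≡ 1, so inverse 7.
N/11 = 3816; 3816 ≡ 10 (mod 11); 10·10 ≡ 1, so inverse 10.
N/9 = 4664; 4664 ≡ 2 (mod 9); 2·5 ≡ 1, so inverse 5.
N/53 = 792; 792 ≡ 50 (mod 53); 50·35 ≡ 1, so inverse 35.
t ≡ 7·5247·7 + 8·3816·10 + 7·4664·5 + 24·792·35 = 1390903.
1390903 mod 41976 = 5695.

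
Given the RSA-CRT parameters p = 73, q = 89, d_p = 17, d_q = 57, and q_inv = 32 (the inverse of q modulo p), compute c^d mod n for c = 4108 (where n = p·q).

224

m₁ = c^(d_p) mod p: c ≡ 20 (mod 73), and 20^17 mod 73 = 5.
m₂ = c^(d_q) mod q: c ≡ 14 (mod 89), and 14^57 mod 89 = 46.
h = q_inv·(m₁ − m₂) mod p = 32·(5 − 46) mod 73 = 2.
m = m₂ + h·q = 46 + 2·89 = 224.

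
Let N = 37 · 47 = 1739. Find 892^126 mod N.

Mod 37: 892 ≡ 4; by Fermat, exponent reduces to 126 mod 36 = 18; 4^18 ≡ 1 (mod 37).
Mod 47: 892 ≡ 46; by Fermat, exponent reduces to 126 mod 46 = 34; 46^34 ≡ 1 (mod 47).
Combine by CRT: x ≡ 1 (mod 37), x ≡ 1 (mod 47) ⇒ x ≡ 1 (mod 1739).

1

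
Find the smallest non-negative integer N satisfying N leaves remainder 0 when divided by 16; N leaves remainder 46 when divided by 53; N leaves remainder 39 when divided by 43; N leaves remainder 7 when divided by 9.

175264

The moduli are pairwise coprime; M = 16·53·43·9 = 328176.
M/16 = 20511; 20511 ≡ 15 (mod 16); 15·15 ≡ 1, so inverse 15.
M/53 = 6192; 6192 ≡ 44 (mod 53); 44·47 ≡ 1, so inverse 47.
M/43 = 7632; 7632 ≡ 21 (mod 43); 21·41 ≡ 1, so inverse 41.
M/9 = 36464; 36464 ≡ 5 (mod 9); 5·2 ≡ 1, so inverse 2.
N ≡ 0·20511·15 + 46·6192·47 + 39·7632·41 + 7·36464·2 = 26101168.
26101168 mod 328176 = 175264.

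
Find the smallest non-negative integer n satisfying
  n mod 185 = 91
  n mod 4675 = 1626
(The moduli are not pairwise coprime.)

48376

gcd(185, 4675) = 5 and 5 | (1626 − 91), so the pair is consistent; merging gives n ≡ 48376 (mod 172975), where 172975 = lcm(185, 4675).
The solution is unique modulo lcm(185, 4675) = 172975.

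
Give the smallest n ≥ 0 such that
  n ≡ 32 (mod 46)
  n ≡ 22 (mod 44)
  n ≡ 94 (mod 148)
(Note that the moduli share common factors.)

Combine the congruences pairwise.
gcd(46, 44) = 2 and 2 | (22 − 32), so the pair is consistent; merging gives n ≡ 814 (mod 1012), where 1012 = lcm(46, 44).
gcd(1012, 148) = 4 and 4 | (94 − 814), so the pair is consistent; merging gives n ≡ 31174 (mod 37444), where 37444 = lcm(1012, 148).
The solution is unique modulo lcm(46, 44, 148) = 37444.

31174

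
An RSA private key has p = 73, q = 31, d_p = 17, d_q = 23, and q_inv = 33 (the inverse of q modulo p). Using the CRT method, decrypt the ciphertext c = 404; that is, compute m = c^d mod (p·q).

1427

m₁ = c^(d_p) mod p: c ≡ 39 (mod 73), and 39^17 mod 73 = 40.
m₂ = c^(d_q) mod q: c ≡ 1 (mod 31), and 1^23 mod 31 = 1.
h = q_inv·(m₁ − m₂) mod p = 33·(40 − 1) mod 73 = 46.
m = m₂ + h·q = 1 + 46·31 = 1427.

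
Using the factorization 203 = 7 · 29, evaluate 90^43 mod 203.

55

Mod 7: 90 ≡ 6; by Fermat, exponent reduces to 43 mod 6 = 1; 6^1 ≡ 6 (mod 7).
Mod 29: 90 ≡ 3; by Fermat, exponent reduces to 43 mod 28 = 15; 3^15 ≡ 26 (mod 29).
Combine by CRT: x ≡ 6 (mod 7), x ≡ 26 (mod 29) ⇒ x ≡ 55 (mod 203).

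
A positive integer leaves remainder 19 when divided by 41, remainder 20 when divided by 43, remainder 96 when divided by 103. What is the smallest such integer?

The moduli are pairwise coprime; M = 41·43·103 = 181589.
M/41 = 4429; 4429 ≡ 1 (mod 41), inverse 1.
M/43 = 4223; 4223 ≡ 9 (mod 43); 9·24 ≡ 1, so inverse 24.
M/103 = 1763; 1763 ≡ 12 (mod 103); 12·43 ≡ 1, so inverse 43.
N ≡ 19·4429·1 + 20·4223·24 + 96·1763·43 = 9388855.
9388855 mod 181589 = 127816.

127816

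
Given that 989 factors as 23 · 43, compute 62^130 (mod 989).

31

Mod 23: 62 ≡ 16; by Fermat, exponent reduces to 130 mod 22 = 20; 16^20 ≡ 8 (mod 23).
Mod 43: 62 ≡ 19; by Fermat, exponent reduces to 130 mod 42 = 4; 19^4 ≡ 31 (mod 43).
Combine by CRT: x ≡ 8 (mod 23), x ≡ 31 (mod 43) ⇒ x ≡ 31 (mod 989).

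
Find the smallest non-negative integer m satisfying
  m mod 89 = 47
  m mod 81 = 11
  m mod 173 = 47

277193

The moduli are pairwise coprime; N = 89·81·173 = 1247157.
N/89 = 14013; 14013 ≡ 40 (mod 89); 40·69 ≡ 1, so inverse 69.
N/81 = 15397; 15397 ≡ 7 (mod 81); 7·58 ≡ 1, so inverse 58.
N/173 = 7209; 7209 ≡ 116 (mod 173); 116·88 ≡ 1, so inverse 88.
m ≡ 47·14013·69 + 11·15397·58 + 47·7209·88 = 85083869.
85083869 mod 1247157 = 277193.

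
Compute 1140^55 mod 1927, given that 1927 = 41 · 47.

Mod 41: 1140 ≡ 33; by Fermat, exponent reduces to 55 mod 40 = 15; 33^15 ≡ 9 (mod 41).
Mod 47: 1140 ≡ 12; by Fermat, exponent reduces to 55 mod 46 = 9; 12^9 ≡ 32 (mod 47).
Combine by CRT: x ≡ 9 (mod 41), x ≡ 32 (mod 47) ⇒ x ≡ 173 (mod 1927).

173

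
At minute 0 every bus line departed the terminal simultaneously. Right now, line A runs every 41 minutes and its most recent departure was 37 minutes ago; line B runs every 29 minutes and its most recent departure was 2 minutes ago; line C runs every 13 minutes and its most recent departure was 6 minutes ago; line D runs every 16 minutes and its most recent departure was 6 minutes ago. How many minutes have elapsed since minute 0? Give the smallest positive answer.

218198

Combine the congruences pairwise.
From t ≡ 37 (mod 41) write t = 37 + 41s. Substituting into t ≡ 2 (mod 29) gives 41s ≡ 23 (mod 29), and since 12⁻¹ ≡ 17 (mod 29), s ≡ 14. Hence t ≡ 37 + 41·14 = 611 (mod 1189).
From t ≡ 611 (mod 1189) write t = 611 + 1189s. Substituting into t ≡ 6 (mod 13) gives 1189s ≡ 6 (mod 13), and since 6⁻¹ ≡ 11 (mod 13), s ≡ 1. Hence t ≡ 611 + 1189·1 = 1800 (mod 15457).
From t ≡ 1800 (mod 15457) write t = 1800 + 15457s. Substituting into t ≡ 6 (mod 16) gives 15457s ≡ 14 (mod 16), and since 1⁻¹ ≡ 1 (mod 16), s ≡ 14. Hence t ≡ 1800 + 15457·14 = 218198 (mod 247312).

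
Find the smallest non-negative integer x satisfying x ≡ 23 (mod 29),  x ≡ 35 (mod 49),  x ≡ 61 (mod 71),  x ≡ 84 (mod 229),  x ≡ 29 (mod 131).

1109173492

From x ≡ 23 (mod 29) write x = 23 + 29t. Substituting into x ≡ 35 (mod 49) gives 29t ≡ 12 (mod 49), and since 29⁻¹ ≡ 22 (mod 49), t ≡ 19. Hence x ≡ 23 + 29·19 = 574 (mod 1421).
From x ≡ 574 (mod 1421) write x = 574 + 1421t. Substituting into x ≡ 61 (mod 71) gives 1421t ≡ 55 (mod 71), and since 1⁻¹ ≡ 1 (mod 71), t ≡ 55. Hence x ≡ 574 + 1421·55 = 78729 (mod 100891).
From x ≡ 78729 (mod 100891) write x = 78729 + 100891t. Substituting into x ≡ 84 (mod 229) gives 100891t ≡ 131 (mod 229), and since 131⁻¹ ≡ 7 (mod 229), t ≡ 1. Hence x ≡ 78729 + 100891·1 = 179620 (mod 23104039).
From x ≡ 179620 (mod 23104039) write x = 179620 + 23104039t. Substituting into x ≡ 29 (mod 131) gives 23104039t ≡ 10 (mod 131), and since 93⁻¹ ≡ 31 (mod 131), t ≡ 48. Hence x ≡ 179620 + 23104039·48 = 1109173492 (mod 3026629109).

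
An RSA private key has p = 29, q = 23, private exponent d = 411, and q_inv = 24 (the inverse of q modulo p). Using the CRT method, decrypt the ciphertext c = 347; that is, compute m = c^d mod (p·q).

d_p = d mod (p−1) = 411 mod 28 = 19; d_q = d mod (q−1) = 15.
m₁ = c^(d_p) mod p: c ≡ 28 (mod 29), and 28^19 mod 29 = 28.
m₂ = c^(d_q) mod q: c ≡ 2 (mod 23), and 2^15 mod 23 = 16.
h = q_inv·(m₁ − m₂) mod p = 24·(28 − 16) mod 29 = 27.
m = m₂ + h·q = 16 + 27·23 = 637.

637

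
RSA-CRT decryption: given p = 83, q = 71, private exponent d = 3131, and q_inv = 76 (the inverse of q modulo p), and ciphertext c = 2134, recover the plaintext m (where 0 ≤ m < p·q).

1358

d_p = d mod (p−1) = 3131 mod 82 = 15; d_q = d mod (q−1) = 51.
m₁ = c^(d_p) mod p: c ≡ 59 (mod 83), and 59^15 mod 83 = 30.
m₂ = c^(d_q) mod q: c ≡ 4 (mod 71), and 4^51 mod 71 = 9.
h = q_inv·(m₁ − m₂) mod p = 76·(30 − 9) mod 83 = 19.
m = m₂ + h·q = 9 + 19·71 = 1358.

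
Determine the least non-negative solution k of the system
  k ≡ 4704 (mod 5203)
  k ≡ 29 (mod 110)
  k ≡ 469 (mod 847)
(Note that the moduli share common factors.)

186809

gcd(5203, 110) = 11 and 11 | (29 − 4704), so the pair is consistent; merging gives k ≡ 30719 (mod 52030), where 52030 = lcm(5203, 110).
gcd(52030, 847) = 121 and 121 | (469 − 30719), so the pair is consistent; merging gives k ≡ 186809 (mod 364210), where 364210 = lcm(52030, 847).
The solution is unique modulo lcm(5203, 110, 847) = 364210.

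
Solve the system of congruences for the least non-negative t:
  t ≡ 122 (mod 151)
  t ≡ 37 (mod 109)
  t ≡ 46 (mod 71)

From t ≡ 122 (mod 151) write t = 122 + 151s. Substituting into t ≡ 37 (mod 109) gives 151s ≡ 24 (mod 109), and since 42⁻¹ ≡ 13 (mod 109), s ≡ 94. Hence t ≡ 122 + 151·94 = 14316 (mod 16459).
From t ≡ 14316 (mod 16459) write t = 14316 + 16459s. Substituting into t ≡ 46 (mod 71) gives 16459s ≡ 1 (mod 71), and since 58⁻¹ ≡ 60 (mod 71), s ≡ 60. Hence t ≡ 14316 + 16459·60 = 1001856 (mod 1168589).

1001856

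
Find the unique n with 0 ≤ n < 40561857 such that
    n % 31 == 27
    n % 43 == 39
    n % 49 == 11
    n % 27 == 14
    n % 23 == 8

35763053

From n ≡ 27 (mod 31) write n = 27 + 31t. Substituting into n ≡ 39 (mod 43) gives 31t ≡ 12 (mod 43), and since 31⁻¹ ≡ 25 (mod 43), t ≡ 42. Hence n ≡ 27 + 31·42 = 1329 (mod 1333).
From n ≡ 1329 (mod 1333) write n = 1329 + 1333t. Substituting into n ≡ 11 (mod 49) gives 1333t ≡ 5 (mod 49), and since 10⁻¹ ≡ 5 (mod 49), t ≡ 25. Hence n ≡ 1329 + 1333·25 = 34654 (mod 65317).
From n ≡ 34654 (mod 65317) write n = 34654 + 65317t. Substituting into n ≡ 14 (mod 27) gives 65317t ≡ 1 (mod 27), and since 4⁻¹ ≡ 7 (mod 27), t ≡ 7. Hence n ≡ 34654 + 65317·7 = 491873 (mod 1763559).
From n ≡ 491873 (mod 1763559) write n = 491873 + 1763559t. Substituting into n ≡ 8 (mod 23) gives 1763559t ≡ 13 (mod 23), and since 11⁻¹ ≡ 21 (mod 23), t ≡ 20. Hence n ≡ 491873 + 1763559·20 = 35763053 (mod 40561857).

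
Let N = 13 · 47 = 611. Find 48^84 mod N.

1

Mod 13: 48 ≡ 9; since 12 | 84, by Fermat 9^84 ≡ 1 (mod 13).
Mod 47: 48 ≡ 1; by Fermat, exponent reduces to 84 mod 46 = 38; 1^38 ≡ 1 (mod 47).
Combine by CRT: x ≡ 1 (mod 13), x ≡ 1 (mod 47) ⇒ x ≡ 1 (mod 611).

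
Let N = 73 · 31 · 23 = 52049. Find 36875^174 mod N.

Mod 73: 36875 ≡ 10; by Fermat, exponent reduces to 174 mod 72 = 30; 10^30 ≡ 46 (mod 73).
Mod 31: 36875 ≡ 16; by Fermat, exponent reduces to 174 mod 30 = 24; 16^24 ≡ 2 (mod 31).
Mod 23: 36875 ≡ 6; by Fermat, exponent reduces to 174 mod 22 = 20; 6^20 ≡ 16 (mod 23).
Combine by CRT: x ≡ 46 (mod 73), x ≡ 2 (mod 31), x ≡ 16 (mod 23) ⇒ x ≡ 2017 (mod 52049).

2017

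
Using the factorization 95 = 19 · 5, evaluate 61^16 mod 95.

Mod 19: 61 ≡ 4; 4^16 ≡ 6 (mod 19).
Mod 5: 61 ≡ 1; since 4 | 16, by Fermat 1^16 ≡ 1 (mod 5).
Combine by CRT: x ≡ 6 (mod 19), x ≡ 1 (mod 5) ⇒ x ≡ 6 (mod 95).

6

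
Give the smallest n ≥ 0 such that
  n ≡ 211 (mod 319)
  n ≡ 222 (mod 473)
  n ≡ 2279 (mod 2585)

gcd(319, 473) = 11 and 11 | (222 − 211), so the pair is consistent; merging gives n ≡ 1168 (mod 13717), where 13717 = lcm(319, 473).
gcd(13717, 2585) = 11 and 11 | (2279 − 1168), so the pair is consistent; merging gives n ≡ 1139679 (mod 3223495), where 3223495 = lcm(13717, 2585).
The solution is unique modulo lcm(319, 473, 2585) = 3223495.

1139679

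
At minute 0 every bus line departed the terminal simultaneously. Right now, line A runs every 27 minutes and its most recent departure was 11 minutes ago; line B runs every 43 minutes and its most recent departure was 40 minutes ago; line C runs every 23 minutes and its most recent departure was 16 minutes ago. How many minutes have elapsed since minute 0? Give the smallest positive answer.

13241

From t ≡ 11 (mod 27) write t = 11 + 27s. Substituting into t ≡ 40 (mod 43) gives 27s ≡ 29 (mod 43), and since 27⁻¹ ≡ 8 (mod 43), s ≡ 17. Hence t ≡ 11 + 27·17 = 470 (mod 1161).
From t ≡ 470 (mod 1161) write t = 470 + 1161s. Substituting into t ≡ 16 (mod 23) gives 1161s ≡ 6 (mod 23), and since 11⁻¹ ≡ 21 (mod 23), s ≡ 11. Hence t ≡ 470 + 1161·11 = 13241 (mod 26703).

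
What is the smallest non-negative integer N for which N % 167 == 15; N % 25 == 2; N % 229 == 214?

From N ≡ 15 (mod 167) write N = 15 + 167t. Substituting into N ≡ 2 (mod 25) gives 167t ≡ 12 (mod 25), and since 17⁻¹ ≡ 3 (mod 25), t ≡ 11. Hence N ≡ 15 + 167·11 = 1852 (mod 4175).
From N ≡ 1852 (mod 4175) write N = 1852 + 4175t. Substituting into N ≡ 214 (mod 229) gives 4175t ≡ 194 (mod 229), and since 53⁻¹ ≡ 121 (mod 229), t ≡ 116. Hence N ≡ 1852 + 4175·116 = 486152 (mod 956075).

486152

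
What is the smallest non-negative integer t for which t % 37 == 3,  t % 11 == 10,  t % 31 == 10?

4443

The moduli are pairwise coprime; N = 37·11·31 = 12617.
N/37 = 341; 341 ≡ 8 (mod 37); 8·14 ≡ 1, so inverse 14.
N/11 = 1147; 1147 ≡ 3 (mod 11); 3·4 ≡ 1, so inverse 4.
N/31 = 407; 407 ≡ 4 (mod 31); 4·8 ≡ 1, so inverse 8.
t ≡ 3·341·14 + 10·1147·4 + 10·407·8 = 92762.
92762 mod 12617 = 4443.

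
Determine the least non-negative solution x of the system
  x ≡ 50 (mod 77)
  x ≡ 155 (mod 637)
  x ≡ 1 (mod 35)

gcd(77, 637) = 7 and 7 | (155 − 50), so the pair is consistent; merging gives x ≡ 3977 (mod 7007), where 7007 = lcm(77, 637).
gcd(7007, 35) = 7 and 7 | (1 − 3977), so the pair is consistent; merging gives x ≡ 17991 (mod 35035), where 35035 = lcm(7007, 35).
The solution is unique modulo lcm(77, 637, 35) = 35035.

17991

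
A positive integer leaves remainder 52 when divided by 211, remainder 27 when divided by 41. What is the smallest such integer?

From n ≡ 52 (mod 211) write n = 52 + 211t. Substituting into n ≡ 27 (mod 41) gives 211t ≡ 16 (mod 41), and since 6⁻¹ ≡ 7 (mod 41), t ≡ 30. Hence n ≡ 52 + 211·30 = 6382 (mod 8651).

6382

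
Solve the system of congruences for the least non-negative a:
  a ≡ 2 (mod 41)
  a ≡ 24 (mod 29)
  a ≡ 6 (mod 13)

From a ≡ 2 (mod 41) write a = 2 + 41t. Substituting into a ≡ 24 (mod 29) gives 41t ≡ 22 (mod 29), and since 12⁻¹ ≡ 17 (mod 29), t ≡ 26. Hence a ≡ 2 + 41·26 = 1068 (mod 1189).
From a ≡ 1068 (mod 1189) write a = 1068 + 1189t. Substituting into a ≡ 6 (mod 13) gives 1189t ≡ 4 (mod 13), and since 6⁻¹ ≡ 11 (mod 13), t ≡ 5. Hence a ≡ 1068 + 1189·5 = 7013 (mod 15457).

7013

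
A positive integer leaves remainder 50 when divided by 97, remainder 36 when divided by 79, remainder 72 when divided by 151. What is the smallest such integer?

The moduli are pairwise coprime; N = 97·79·151 = 1157113.
N/97 = 11929; 11929 ≡ 95 (mod 97); 95·48 ≡ 1, so inverse 48.
N/79 = 14647; 14647 ≡ 32 (mod 79); 32·42 ≡ 1, so inverse 42.
N/151 = 7663; 7663 ≡ 113 (mod 151); 113·147 ≡ 1, so inverse 147.
k ≡ 50·11929·48 + 36·14647·42 + 72·7663·147 = 131881056.
131881056 mod 1157113 = 1127287.

1127287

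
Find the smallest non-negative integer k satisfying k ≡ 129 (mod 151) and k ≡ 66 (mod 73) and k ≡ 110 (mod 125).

805110

The moduli are pairwise coprime; N = 151·73·125 = 1377875.
N/151 = 9125; 9125 ≡ 65 (mod 151); 65·79 ≡ 1, so inverse 79.
N/73 = 18875; 18875 ≡ 41 (mod 73); 41·57 ≡ 1, so inverse 57.
N/125 = 11023; 11023 ≡ 23 (mod 125); 23·87 ≡ 1, so inverse 87.
k ≡ 129·9125·79 + 66·18875·57 + 110·11023·87 = 269490735.
269490735 mod 1377875 = 805110.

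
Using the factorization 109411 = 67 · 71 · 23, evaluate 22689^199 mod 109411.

Mod 67: 22689 ≡ 43; by Fermat, exponent reduces to 199 mod 66 = 1; 43^1 ≡ 43 (mod 67).
Mod 71: 22689 ≡ 40; by Fermat, exponent reduces to 199 mod 70 = 59; 40^59 ≡ 15 (mod 71).
Mod 23: 22689 ≡ 11; by Fermat, exponent reduces to 199 mod 22 = 1; 11^1 ≡ 11 (mod 23).
Combine by CRT: x ≡ 43 (mod 67), x ≡ 15 (mod 71), x ≡ 11 (mod 23) ⇒ x ≡ 76624 (mod 109411).

76624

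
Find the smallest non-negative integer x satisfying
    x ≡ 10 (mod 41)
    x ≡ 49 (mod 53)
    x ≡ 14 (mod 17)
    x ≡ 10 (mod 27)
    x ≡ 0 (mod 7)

From x ≡ 10 (mod 41) write x = 10 + 41t. Substituting into x ≡ 49 (mod 53) gives 41t ≡ 39 (mod 53), and since 41⁻¹ ≡ 22 (mod 53), t ≡ 10. Hence x ≡ 10 + 41·10 = 420 (mod 2173).
From x ≡ 420 (mod 2173) write x = 420 + 2173t. Substituting into x ≡ 14 (mod 17) gives 2173t ≡ 2 (mod 17), and since 14⁻¹ ≡ 11 (mod 17), t ≡ 5. Hence x ≡ 420 + 2173·5 = 11285 (mod 36941).
From x ≡ 11285 (mod 36941) write x = 11285 + 36941t. Substituting into x ≡ 10 (mod 27) gives 36941t ≡ 11 (mod 27), and since 5⁻¹ ≡ 11 (mod 27), t ≡ 13. Hence x ≡ 11285 + 36941·13 = 491518 (mod 997407).
From x ≡ 491518 (mod 997407) write x = 491518 + 997407t. Substituting into x ≡ 0 (mod 7) gives 997407t ≡ 1 (mod 7), and since 5⁻¹ ≡ 3 (mod 7), t ≡ 3. Hence x ≡ 491518 + 997407·3 = 3483739 (mod 6981849).

3483739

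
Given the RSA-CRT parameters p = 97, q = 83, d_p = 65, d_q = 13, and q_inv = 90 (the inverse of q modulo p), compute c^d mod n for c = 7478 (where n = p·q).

m₁ = c^(d_p) mod p: c ≡ 9 (mod 97), and 9^65 mod 97 = 24.
m₂ = c^(d_q) mod q: c ≡ 8 (mod 83), and 8^13 mod 83 = 62.
h = q_inv·(m₁ − m₂) mod p = 90·(24 − 62) mod 97 = 72.
m = m₂ + h·q = 62 + 72·83 = 6038.

6038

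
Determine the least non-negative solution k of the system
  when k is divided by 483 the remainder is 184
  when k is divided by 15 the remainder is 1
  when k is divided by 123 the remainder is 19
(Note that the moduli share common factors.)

55246

gcd(483, 15) = 3 and 3 | (1 − 184), so the pair is consistent; merging gives k ≡ 2116 (mod 2415), where 2415 = lcm(483, 15).
gcd(2415, 123) = 3 and 3 | (19 − 2116), so the pair is consistent; merging gives k ≡ 55246 (mod 99015), where 99015 = lcm(2415, 123).
The solution is unique modulo lcm(483, 15, 123) = 99015.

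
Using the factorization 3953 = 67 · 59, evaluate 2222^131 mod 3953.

2875

Mod 67: 2222 ≡ 11; by Fermat, exponent reduces to 131 mod 66 = 65; 11^65 ≡ 61 (mod 67).
Mod 59: 2222 ≡ 39; by Fermat, exponent reduces to 131 mod 58 = 15; 39^15 ≡ 43 (mod 59).
Combine by CRT: x ≡ 61 (mod 67), x ≡ 43 (mod 59) ⇒ x ≡ 2875 (mod 3953).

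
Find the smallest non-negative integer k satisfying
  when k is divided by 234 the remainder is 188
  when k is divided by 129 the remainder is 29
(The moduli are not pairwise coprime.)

gcd(234, 129) = 3 and 3 | (29 − 188), so the pair is consistent; merging gives k ≡ 2996 (mod 10062), where 10062 = lcm(234, 129).
The solution is unique modulo lcm(234, 129) = 10062.

2996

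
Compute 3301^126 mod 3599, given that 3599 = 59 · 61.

Mod 59: 3301 ≡ 56; by Fermat, exponent reduces to 126 mod 58 = 10; 56^10 ≡ 49 (mod 59).
Mod 61: 3301 ≡ 7; by Fermat, exponent reduces to 126 mod 60 = 6; 7^6 ≡ 41 (mod 61).
Combine by CRT: x ≡ 49 (mod 59), x ≡ 41 (mod 61) ⇒ x ≡ 285 (mod 3599).

285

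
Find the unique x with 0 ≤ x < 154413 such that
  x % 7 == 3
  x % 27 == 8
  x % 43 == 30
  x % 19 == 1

Combine the congruences pairwise.
From x ≡ 3 (mod 7) write x = 3 + 7t. Substituting into x ≡ 8 (mod 27) gives 7t ≡ 5 (mod 27), and since 7⁻¹ ≡ 4 (mod 27), t ≡ 20. Hence x ≡ 3 + 7·20 = 143 (mod 189).
From x ≡ 143 (mod 189) write x = 143 + 189t. Substituting into x ≡ 30 (mod 43) gives 189t ≡ 16 (mod 43), and since 17⁻¹ ≡ 38 (mod 43), t ≡ 6. Hence x ≡ 143 + 189·6 = 1277 (mod 8127).
From x ≡ 1277 (mod 8127) write x = 1277 + 8127t. Substituting into x ≡ 1 (mod 19) gives 8127t ≡ 16 (mod 19), and since 14⁻¹ ≡ 15 (mod 19), t ≡ 12. Hence x ≡ 1277 + 8127·12 = 98801 (mod 154413).

98801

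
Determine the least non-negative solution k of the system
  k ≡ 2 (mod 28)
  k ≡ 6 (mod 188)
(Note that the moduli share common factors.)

gcd(28, 188) = 4 and 4 | (6 − 2), so the pair is consistent; merging gives k ≡ 758 (mod 1316), where 1316 = lcm(28, 188).
The solution is unique modulo lcm(28, 188) = 1316.

758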